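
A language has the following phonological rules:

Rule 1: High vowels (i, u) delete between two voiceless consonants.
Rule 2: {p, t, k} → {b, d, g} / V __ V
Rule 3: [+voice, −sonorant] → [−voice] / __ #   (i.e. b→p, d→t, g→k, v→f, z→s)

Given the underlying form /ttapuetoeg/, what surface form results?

Rule 1 (high vowel syncope): no segment meets the environment; /ttapuetoeg/ is unchanged.
Rule 2 (intervocalic voicing): /p/ is a voiceless stop between vowels /a/ and /u/, so it voices to [b]. /t/ is a voiceless stop between vowels /e/ and /o/, so it voices to [d]. /ttapuetoeg/ → ttabuedoeg.
Rule 3 (final devoicing): /g/ is a voiced obstruent in word-final position, so it devoices to [k]. /ttabuedoeg/ → ttabuedoek.

ttabuedoek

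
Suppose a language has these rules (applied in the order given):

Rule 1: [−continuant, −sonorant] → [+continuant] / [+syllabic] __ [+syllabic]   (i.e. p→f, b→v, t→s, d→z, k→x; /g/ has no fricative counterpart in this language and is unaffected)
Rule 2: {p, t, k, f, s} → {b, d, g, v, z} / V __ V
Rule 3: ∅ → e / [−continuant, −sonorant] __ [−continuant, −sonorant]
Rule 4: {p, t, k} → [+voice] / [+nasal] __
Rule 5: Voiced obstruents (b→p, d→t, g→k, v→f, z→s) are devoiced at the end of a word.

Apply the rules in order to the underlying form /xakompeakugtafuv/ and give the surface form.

Rule 1 (intervocalic spirantization): /k/ is a stop between vowels /a/ and /o/, so it spirantizes to the fricative [x]. /k/ is a stop between vowels /a/ and /u/, so it spirantizes to the fricative [x]. /xakompeakugtafuv/ → xaxompeaxugtafuv.
Rule 2 (intervocalic voicing): /f/ is a voiceless obstruent between vowels /a/ and /u/, so it voices to [v]. /xaxompeaxugtafuv/ → xaxompeaxugtavuv.
Rule 3 (stop-cluster e-epenthesis): /g/ and /t/ form a stop–stop cluster, so [e] is inserted between them. /xaxompeaxugtavuv/ → xaxompeaxugetavuv.
Rule 4 (post-nasal voicing): /p/ is a voiceless stop immediately after the nasal /m/, so it voices to [b]. /xaxompeaxugetavuv/ → xaxombeaxugetavuv.
Rule 5 (final devoicing): /v/ is a voiced obstruent in word-final position, so it devoices to [f]. /xaxombeaxugetavuv/ → xaxombeaxugetavuf.

xaxombeaxugetavuf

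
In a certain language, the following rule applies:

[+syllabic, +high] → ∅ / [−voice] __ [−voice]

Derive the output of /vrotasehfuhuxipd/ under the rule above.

vrotasehfhxpd

/u/ is a high vowel flanked by voiceless consonants /f/ and /h/, so it deletes.
/u/ is a high vowel flanked by voiceless consonants /h/ and /x/, so it deletes.
/i/ is a high vowel flanked by voiceless consonants /x/ and /p/, so it deletes.
Surface form: [vrotasehfhxpd].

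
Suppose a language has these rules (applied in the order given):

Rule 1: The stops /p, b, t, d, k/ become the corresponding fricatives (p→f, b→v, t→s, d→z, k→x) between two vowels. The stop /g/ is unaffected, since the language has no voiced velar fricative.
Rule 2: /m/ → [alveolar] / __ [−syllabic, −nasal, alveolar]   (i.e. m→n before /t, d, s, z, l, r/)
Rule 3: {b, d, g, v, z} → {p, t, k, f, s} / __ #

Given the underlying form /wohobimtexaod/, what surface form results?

wohovintexaot

Rule 1 (intervocalic spirantization): /b/ is a stop between vowels /o/ and /i/, so it spirantizes to the fricative [v]. /wohobimtexaod/ → wohovimtexaod.
Rule 2 (nasal place assimilation): /m/ precedes the alveolar consonant /t/, so it assimilates in place to [n]. /wohovimtexaod/ → wohovintexaod.
Rule 3 (final devoicing): /d/ is a voiced obstruent in word-final position, so it devoices to [t]. /wohovintexaod/ → wohovintexaot.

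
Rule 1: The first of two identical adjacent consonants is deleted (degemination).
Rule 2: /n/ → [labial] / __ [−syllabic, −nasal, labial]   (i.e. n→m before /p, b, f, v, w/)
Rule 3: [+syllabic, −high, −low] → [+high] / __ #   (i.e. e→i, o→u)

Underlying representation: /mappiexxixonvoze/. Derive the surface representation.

mapiexixomvozi

Rule 1 (degemination): /pp/ is a geminate; the first /p/ deletes. /xx/ is a geminate; the first /x/ deletes. /mappiexxixonvoze/ → mapiexixonvoze.
Rule 2 (nasal place assimilation): /n/ precedes the labial consonant /v/, so it assimilates in place to [m]. /mapiexixonvoze/ → mapiexixomvoze.
Rule 3 (final vowel raising): /e/ is a mid vowel in word-final position, so it raises to [i]. /mapiexixomvoze/ → mapiexixomvozi.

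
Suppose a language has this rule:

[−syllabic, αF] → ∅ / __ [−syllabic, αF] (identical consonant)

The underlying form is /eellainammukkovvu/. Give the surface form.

/ll/ is a geminate; the first /l/ deletes.
/mm/ is a geminate; the first /m/ deletes.
/kk/ is a geminate; the first /k/ deletes.
/vv/ is a geminate; the first /v/ deletes.
Surface form: [eelainamukovu].

eelainamukovu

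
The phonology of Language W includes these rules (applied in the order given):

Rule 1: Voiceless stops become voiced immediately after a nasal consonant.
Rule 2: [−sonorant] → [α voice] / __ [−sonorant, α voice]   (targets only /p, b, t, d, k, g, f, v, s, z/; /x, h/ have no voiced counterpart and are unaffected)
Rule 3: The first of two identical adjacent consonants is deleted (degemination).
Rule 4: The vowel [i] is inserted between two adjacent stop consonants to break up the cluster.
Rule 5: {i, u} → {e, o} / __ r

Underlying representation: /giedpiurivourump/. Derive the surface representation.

Rule 1 (post-nasal voicing): /p/ is a voiceless stop immediately after the nasal /m/, so it voices to [b]. /giedpiurivourump/ → giedpiurivourumb.
Rule 2 (regressive voicing assimilation): /d/ precedes the voiceless obstruent /p/, so it devoices to [t] by assimilation. /giedpiurivourumb/ → gietpiurivourumb.
Rule 3 (degemination): no segment meets the environment; /gietpiurivourumb/ is unchanged.
Rule 4 (stop-cluster i-epenthesis): /t/ and /p/ form a stop–stop cluster, so [i] is inserted between them. /gietpiurivourumb/ → gietipiurivourumb.
Rule 5 (pre-rhotic lowering): /u/ is a high vowel immediately before /r/, so it lowers to [o]. /u/ is a high vowel immediately before /r/, so it lowers to [o]. /gietipiurivourumb/ → gietipiorivoorumb.

gietipiorivoorumb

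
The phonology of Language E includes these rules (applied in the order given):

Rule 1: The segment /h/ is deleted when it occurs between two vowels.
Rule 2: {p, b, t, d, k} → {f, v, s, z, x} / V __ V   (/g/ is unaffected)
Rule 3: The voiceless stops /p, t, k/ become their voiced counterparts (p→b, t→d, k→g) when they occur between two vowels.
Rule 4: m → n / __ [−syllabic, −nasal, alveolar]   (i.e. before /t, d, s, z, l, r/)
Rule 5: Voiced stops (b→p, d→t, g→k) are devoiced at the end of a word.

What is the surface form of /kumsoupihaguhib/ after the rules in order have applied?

Rule 1 (intervocalic h-deletion): /h/ occurs between vowels /i/ and /a/, so it deletes. /h/ occurs between vowels /u/ and /i/, so it deletes. /kumsoupihaguhib/ → kumsoupiaguib.
Rule 2 (intervocalic spirantization): /p/ is a stop between vowels /u/ and /i/, so it spirantizes to the fricative [f]. /kumsoupiaguib/ → kumsoufiaguib.
Rule 3 (intervocalic voicing): no segment meets the environment; /kumsoufiaguib/ is unchanged.
Rule 4 (nasal place assimilation): /m/ precedes the alveolar consonant /s/, so it assimilates in place to [n]. /kumsoufiaguib/ → kunsoufiaguib.
Rule 5 (final devoicing): /b/ is a voiced stop in word-final position, so it devoices to [p]. /kunsoufiaguib/ → kunsoufiaguip.

kunsoufiaguip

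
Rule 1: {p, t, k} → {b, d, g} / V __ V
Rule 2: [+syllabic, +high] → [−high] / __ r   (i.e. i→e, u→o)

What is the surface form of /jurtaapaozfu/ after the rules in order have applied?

Rule 1 (intervocalic voicing): /p/ is a voiceless stop between vowels /a/ and /a/, so it voices to [b]. /jurtaapaozfu/ → jurtaabaozfu.
Rule 2 (pre-rhotic lowering): /u/ is a high vowel immediately before /r/, so it lowers to [o]. /jurtaabaozfu/ → jortaabaozfu.

jortaabaozfu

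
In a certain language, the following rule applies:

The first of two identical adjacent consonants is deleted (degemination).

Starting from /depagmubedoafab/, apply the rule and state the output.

depagmubedoafab

No segment of /depagmubedoafab/ meets the structural description of the rule, so the form surfaces unchanged.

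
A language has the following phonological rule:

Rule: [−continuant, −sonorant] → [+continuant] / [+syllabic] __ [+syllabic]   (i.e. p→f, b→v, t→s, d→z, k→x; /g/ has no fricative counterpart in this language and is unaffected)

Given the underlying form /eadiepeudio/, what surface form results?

/d/ is a stop between vowels /a/ and /i/, so it spirantizes to the fricative [z].
/p/ is a stop between vowels /e/ and /e/, so it spirantizes to the fricative [f].
/d/ is a stop between vowels /u/ and /i/, so it spirantizes to the fricative [z].
Surface form: [eaziefeuzio].

eaziefeuzio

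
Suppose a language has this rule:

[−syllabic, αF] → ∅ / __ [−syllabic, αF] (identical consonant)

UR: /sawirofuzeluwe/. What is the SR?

No segment of /sawirofuzeluwe/ meets the structural description of the rule, so the form surfaces unchanged.

sawirofuzeluwe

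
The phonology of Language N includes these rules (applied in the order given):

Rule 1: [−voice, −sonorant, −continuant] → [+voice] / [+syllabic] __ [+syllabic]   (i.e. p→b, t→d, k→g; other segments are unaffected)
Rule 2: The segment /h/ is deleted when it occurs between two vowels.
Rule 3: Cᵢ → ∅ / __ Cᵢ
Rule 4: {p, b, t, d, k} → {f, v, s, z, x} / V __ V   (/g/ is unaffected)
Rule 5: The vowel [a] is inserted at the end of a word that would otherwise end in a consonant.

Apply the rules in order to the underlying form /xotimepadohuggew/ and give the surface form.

Rule 1 (intervocalic voicing): /t/ is a voiceless stop between vowels /o/ and /i/, so it voices to [d]. /p/ is a voiceless stop between vowels /e/ and /a/, so it voices to [b]. /xotimepadohuggew/ → xodimebadohuggew.
Rule 2 (intervocalic h-deletion): /h/ occurs between vowels /o/ and /u/, so it deletes. /xodimebadohuggew/ → xodimebadouggew.
Rule 3 (degemination): /gg/ is a geminate; the first /g/ deletes. /xodimebadouggew/ → xodimebadougew.
Rule 4 (intervocalic spirantization): /d/ is a stop between vowels /o/ and /i/, so it spirantizes to the fricative [z]. /b/ is a stop between vowels /e/ and /a/, so it spirantizes to the fricative [v]. /d/ is a stop between vowels /a/ and /o/, so it spirantizes to the fricative [z]. /xodimebadougew/ → xozimevazougew.
Rule 5 (final a-epenthesis): the form ends in the consonant /w/, so [a] is inserted word-finally. /xozimevazougew/ → xozimevazougewa.

xozimevazougewa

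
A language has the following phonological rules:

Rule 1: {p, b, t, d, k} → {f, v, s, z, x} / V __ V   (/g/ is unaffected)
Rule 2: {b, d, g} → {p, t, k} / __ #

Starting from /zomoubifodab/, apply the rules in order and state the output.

Rule 1 (intervocalic spirantization): /b/ is a stop between vowels /u/ and /i/, so it spirantizes to the fricative [v]. /d/ is a stop between vowels /o/ and /a/, so it spirantizes to the fricative [z]. /zomoubifodab/ → zomouvifozab.
Rule 2 (final devoicing): /b/ is a voiced stop in word-final position, so it devoices to [p]. /zomouvifozab/ → zomouvifozap.

zomouvifozap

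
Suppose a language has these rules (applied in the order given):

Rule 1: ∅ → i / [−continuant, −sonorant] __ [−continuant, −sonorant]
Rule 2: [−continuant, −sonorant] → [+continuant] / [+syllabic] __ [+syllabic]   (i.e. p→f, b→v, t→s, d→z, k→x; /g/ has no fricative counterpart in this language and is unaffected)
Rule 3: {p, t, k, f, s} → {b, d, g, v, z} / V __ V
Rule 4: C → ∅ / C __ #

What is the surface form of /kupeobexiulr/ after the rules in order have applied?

kuveovexiul

Rule 1 (stop-cluster i-epenthesis): no segment meets the environment; /kupeobexiulr/ is unchanged.
Rule 2 (intervocalic spirantization): /p/ is a stop between vowels /u/ and /e/, so it spirantizes to the fricative [f]. /b/ is a stop between vowels /o/ and /e/, so it spirantizes to the fricative [v]. /kupeobexiulr/ → kufeovexiulr.
Rule 3 (intervocalic voicing): /f/ is a voiceless obstruent between vowels /u/ and /e/, so it voices to [v]. /kufeovexiulr/ → kuveovexiulr.
Rule 4 (final cluster simplification): /r/ is the second consonant of a word-final cluster /lr/, so it deletes. /kuveovexiulr/ → kuveovexiul.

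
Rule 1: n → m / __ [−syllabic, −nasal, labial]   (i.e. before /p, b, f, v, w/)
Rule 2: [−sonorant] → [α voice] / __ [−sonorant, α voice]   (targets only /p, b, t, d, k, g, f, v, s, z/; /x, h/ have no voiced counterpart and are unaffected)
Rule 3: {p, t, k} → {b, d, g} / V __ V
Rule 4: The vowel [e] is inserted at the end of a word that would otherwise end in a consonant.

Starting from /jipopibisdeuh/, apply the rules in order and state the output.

Rule 1 (nasal place assimilation): no segment meets the environment; /jipopibisdeuh/ is unchanged.
Rule 2 (regressive voicing assimilation): /s/ precedes the voiced obstruent /d/, so it voices to [z] by assimilation. /jipopibisdeuh/ → jipopibizdeuh.
Rule 3 (intervocalic voicing): /p/ is a voiceless stop between vowels /i/ and /o/, so it voices to [b]. /p/ is a voiceless stop between vowels /o/ and /i/, so it voices to [b]. /jipopibizdeuh/ → jibobibizdeuh.
Rule 4 (final e-epenthesis): the form ends in the consonant /h/, so [e] is inserted word-finally. /jibobibizdeuh/ → jibobibizdeuhe.

jibobibizdeuhe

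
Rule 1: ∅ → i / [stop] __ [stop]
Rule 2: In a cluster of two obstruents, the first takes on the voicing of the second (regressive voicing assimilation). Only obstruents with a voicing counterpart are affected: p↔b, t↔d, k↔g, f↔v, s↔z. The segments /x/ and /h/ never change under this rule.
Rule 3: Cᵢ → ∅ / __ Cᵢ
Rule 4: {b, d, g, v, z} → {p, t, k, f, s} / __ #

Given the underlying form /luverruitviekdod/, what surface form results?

Rule 1 (stop-cluster i-epenthesis): /k/ and /d/ form a stop–stop cluster, so [i] is inserted between them. /luverruitviekdod/ → luverruitviekidod.
Rule 2 (regressive voicing assimilation): /t/ precedes the voiced obstruent /v/, so it voices to [d] by assimilation. /luverruitviekidod/ → luverruidviekidod.
Rule 3 (degemination): /rr/ is a geminate; the first /r/ deletes. /luverruidviekidod/ → luveruidviekidod.
Rule 4 (final devoicing): /d/ is a voiced obstruent in word-final position, so it devoices to [t]. /luveruidviekidod/ → luveruidviekidot.

luveruidviekidot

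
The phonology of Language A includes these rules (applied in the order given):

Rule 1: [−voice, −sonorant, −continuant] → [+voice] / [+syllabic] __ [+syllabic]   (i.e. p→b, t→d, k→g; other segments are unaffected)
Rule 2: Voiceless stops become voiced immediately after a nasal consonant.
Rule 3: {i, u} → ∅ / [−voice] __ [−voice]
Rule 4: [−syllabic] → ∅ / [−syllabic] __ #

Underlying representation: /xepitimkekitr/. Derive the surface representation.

Rule 1 (intervocalic voicing): /p/ is a voiceless stop between vowels /e/ and /i/, so it voices to [b]. /t/ is a voiceless stop between vowels /i/ and /i/, so it voices to [d]. /k/ is a voiceless stop between vowels /e/ and /i/, so it voices to [g]. /xepitimkekitr/ → xebidimkegitr.
Rule 2 (post-nasal voicing): /k/ is a voiceless stop immediately after the nasal /m/, so it voices to [g]. /xebidimkegitr/ → xebidimgegitr.
Rule 3 (high vowel syncope): no segment meets the environment; /xebidimgegitr/ is unchanged.
Rule 4 (final cluster simplification): /r/ is the second consonant of a word-final cluster /tr/, so it deletes. /xebidimgegitr/ → xebidimgegit.

xebidimgegit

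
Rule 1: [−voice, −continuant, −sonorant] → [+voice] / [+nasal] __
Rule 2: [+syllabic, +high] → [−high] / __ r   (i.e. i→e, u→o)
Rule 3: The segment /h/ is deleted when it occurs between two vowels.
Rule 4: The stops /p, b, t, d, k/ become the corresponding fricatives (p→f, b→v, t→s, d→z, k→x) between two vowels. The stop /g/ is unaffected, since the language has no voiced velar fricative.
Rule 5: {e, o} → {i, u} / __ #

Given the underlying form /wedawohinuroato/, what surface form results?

wezawoinoroasu

Rule 1 (post-nasal voicing): no segment meets the environment; /wedawohinuroato/ is unchanged.
Rule 2 (pre-rhotic lowering): /u/ is a high vowel immediately before /r/, so it lowers to [o]. /wedawohinuroato/ → wedawohinoroato.
Rule 3 (intervocalic h-deletion): /h/ occurs between vowels /o/ and /i/, so it deletes. /wedawohinoroato/ → wedawoinoroato.
Rule 4 (intervocalic spirantization): /d/ is a stop between vowels /e/ and /a/, so it spirantizes to the fricative [z]. /t/ is a stop between vowels /a/ and /o/, so it spirantizes to the fricative [s]. /wedawoinoroato/ → wezawoinoroaso.
Rule 5 (final vowel raising): /o/ is a mid vowel in word-final position, so it raises to [u]. /wezawoinoroaso/ → wezawoinoroasu.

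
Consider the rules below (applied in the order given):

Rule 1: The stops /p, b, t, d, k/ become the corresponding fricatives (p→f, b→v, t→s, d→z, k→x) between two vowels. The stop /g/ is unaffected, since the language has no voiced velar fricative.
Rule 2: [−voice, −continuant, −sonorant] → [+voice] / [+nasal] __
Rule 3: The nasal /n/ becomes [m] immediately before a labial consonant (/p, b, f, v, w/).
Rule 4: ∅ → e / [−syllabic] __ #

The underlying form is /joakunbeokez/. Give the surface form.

Rule 1 (intervocalic spirantization): /k/ is a stop between vowels /a/ and /u/, so it spirantizes to the fricative [x]. /k/ is a stop between vowels /o/ and /e/, so it spirantizes to the fricative [x]. /joakunbeokez/ → joaxunbeoxez.
Rule 2 (post-nasal voicing): no segment meets the environment; /joaxunbeoxez/ is unchanged.
Rule 3 (nasal place assimilation): /n/ precedes the labial consonant /b/, so it assimilates in place to [m]. /joaxunbeoxez/ → joaxumbeoxez.
Rule 4 (final e-epenthesis): the form ends in the consonant /z/, so [e] is inserted word-finally. /joaxumbeoxez/ → joaxumbeoxeze.

joaxumbeoxeze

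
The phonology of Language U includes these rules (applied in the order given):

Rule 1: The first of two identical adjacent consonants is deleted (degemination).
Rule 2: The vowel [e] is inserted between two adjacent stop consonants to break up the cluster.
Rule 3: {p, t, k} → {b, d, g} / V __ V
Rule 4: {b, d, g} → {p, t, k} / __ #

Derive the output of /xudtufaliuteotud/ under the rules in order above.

xudedufaliudeodut

Rule 1 (degemination): no segment meets the environment; /xudtufaliuteotud/ is unchanged.
Rule 2 (stop-cluster e-epenthesis): /d/ and /t/ form a stop–stop cluster, so [e] is inserted between them. /xudtufaliuteotud/ → xudetufaliuteotud.
Rule 3 (intervocalic voicing): /t/ is a voiceless stop between vowels /e/ and /u/, so it voices to [d]. /t/ is a voiceless stop between vowels /u/ and /e/, so it voices to [d]. /t/ is a voiceless stop between vowels /o/ and /u/, so it voices to [d]. /xudetufaliuteotud/ → xudedufaliudeodud.
Rule 4 (final devoicing): /d/ is a voiced stop in word-final position, so it devoices to [t]. /xudedufaliudeodud/ → xudedufaliudeodut.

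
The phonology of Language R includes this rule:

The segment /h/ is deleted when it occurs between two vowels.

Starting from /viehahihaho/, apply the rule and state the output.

/h/ occurs between vowels /e/ and /a/, so it deletes.
/h/ occurs between vowels /a/ and /i/, so it deletes.
/h/ occurs between vowels /i/ and /a/, so it deletes.
/h/ occurs between vowels /a/ and /o/, so it deletes.
Surface form: [vieaiao].

vieaiao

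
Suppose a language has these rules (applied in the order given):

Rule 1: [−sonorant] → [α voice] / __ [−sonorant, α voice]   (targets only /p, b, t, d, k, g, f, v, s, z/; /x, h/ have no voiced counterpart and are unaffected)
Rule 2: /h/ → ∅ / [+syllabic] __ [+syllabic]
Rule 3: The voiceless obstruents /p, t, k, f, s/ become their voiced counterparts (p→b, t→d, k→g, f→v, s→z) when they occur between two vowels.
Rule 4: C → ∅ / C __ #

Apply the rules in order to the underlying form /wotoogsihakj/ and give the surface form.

wodooksiak

Rule 1 (regressive voicing assimilation): /g/ precedes the voiceless obstruent /s/, so it devoices to [k] by assimilation. /wotoogsihakj/ → wotooksihakj.
Rule 2 (intervocalic h-deletion): /h/ occurs between vowels /i/ and /a/, so it deletes. /wotooksihakj/ → wotooksiakj.
Rule 3 (intervocalic voicing): /t/ is a voiceless obstruent between vowels /o/ and /o/, so it voices to [d]. /wotooksiakj/ → wodooksiakj.
Rule 4 (final cluster simplification): /j/ is the second consonant of a word-final cluster /kj/, so it deletes. /wodooksiakj/ → wodooksiak.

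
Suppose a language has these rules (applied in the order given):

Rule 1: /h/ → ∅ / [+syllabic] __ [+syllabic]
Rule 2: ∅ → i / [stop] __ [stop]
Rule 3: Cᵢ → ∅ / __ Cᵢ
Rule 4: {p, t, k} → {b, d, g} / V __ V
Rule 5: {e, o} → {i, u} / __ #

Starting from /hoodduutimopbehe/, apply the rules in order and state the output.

hoodiduudimobibei

Rule 1 (intervocalic h-deletion): /h/ occurs between vowels /e/ and /e/, so it deletes. /hoodduutimopbehe/ → hoodduutimopbee.
Rule 2 (stop-cluster i-epenthesis): /d/ and /d/ form a stop–stop cluster, so [i] is inserted between them. /p/ and /b/ form a stop–stop cluster, so [i] is inserted between them. /hoodduutimopbee/ → hoodiduutimopibee.
Rule 3 (degemination): no segment meets the environment; /hoodiduutimopibee/ is unchanged.
Rule 4 (intervocalic voicing): /t/ is a voiceless stop between vowels /u/ and /i/, so it voices to [d]. /p/ is a voiceless stop between vowels /o/ and /i/, so it voices to [b]. /hoodiduutimopibee/ → hoodiduudimobibee.
Rule 5 (final vowel raising): /e/ is a mid vowel in word-final position, so it raises to [i]. /hoodiduudimobibee/ → hoodiduudimobibei.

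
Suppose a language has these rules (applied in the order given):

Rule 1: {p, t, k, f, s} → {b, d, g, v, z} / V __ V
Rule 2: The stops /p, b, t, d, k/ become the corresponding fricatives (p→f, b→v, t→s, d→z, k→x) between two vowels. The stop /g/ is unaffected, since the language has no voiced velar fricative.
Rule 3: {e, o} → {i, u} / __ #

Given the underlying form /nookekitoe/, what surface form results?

noogegizoi

Rule 1 (intervocalic voicing): /k/ is a voiceless obstruent between vowels /o/ and /e/, so it voices to [g]. /k/ is a voiceless obstruent between vowels /e/ and /i/, so it voices to [g]. /t/ is a voiceless obstruent between vowels /i/ and /o/, so it voices to [d]. /nookekitoe/ → noogegidoe.
Rule 2 (intervocalic spirantization): /d/ is a stop between vowels /i/ and /o/, so it spirantizes to the fricative [z]. /noogegidoe/ → noogegizoe.
Rule 3 (final vowel raising): /e/ is a mid vowel in word-final position, so it raises to [i]. /noogegizoe/ → noogegizoi.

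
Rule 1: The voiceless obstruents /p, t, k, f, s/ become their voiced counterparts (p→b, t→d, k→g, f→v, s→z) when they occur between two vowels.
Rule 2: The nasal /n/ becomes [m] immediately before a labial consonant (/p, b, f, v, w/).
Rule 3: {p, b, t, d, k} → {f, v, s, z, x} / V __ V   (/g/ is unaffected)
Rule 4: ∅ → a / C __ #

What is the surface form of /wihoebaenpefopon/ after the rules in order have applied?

wihoevaempevovona

Rule 1 (intervocalic voicing): /f/ is a voiceless obstruent between vowels /e/ and /o/, so it voices to [v]. /p/ is a voiceless obstruent between vowels /o/ and /o/, so it voices to [b]. /wihoebaenpefopon/ → wihoebaenpevobon.
Rule 2 (nasal place assimilation): /n/ precedes the labial consonant /p/, so it assimilates in place to [m]. /wihoebaenpevobon/ → wihoebaempevobon.
Rule 3 (intervocalic spirantization): /b/ is a stop between vowels /e/ and /a/, so it spirantizes to the fricative [v]. /b/ is a stop between vowels /o/ and /o/, so it spirantizes to the fricative [v]. /wihoebaempevobon/ → wihoevaempevovon.
Rule 4 (final a-epenthesis): the form ends in the consonant /n/, so [a] is inserted word-finally. /wihoevaempevovon/ → wihoevaempevovona.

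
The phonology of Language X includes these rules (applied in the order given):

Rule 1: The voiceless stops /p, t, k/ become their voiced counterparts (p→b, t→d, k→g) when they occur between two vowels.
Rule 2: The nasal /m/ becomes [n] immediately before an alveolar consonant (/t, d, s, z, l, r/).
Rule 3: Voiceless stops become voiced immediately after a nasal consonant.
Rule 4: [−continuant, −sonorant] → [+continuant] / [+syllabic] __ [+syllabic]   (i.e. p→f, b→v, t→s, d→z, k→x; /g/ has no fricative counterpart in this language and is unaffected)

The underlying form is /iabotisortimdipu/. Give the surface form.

Rule 1 (intervocalic voicing): /t/ is a voiceless stop between vowels /o/ and /i/, so it voices to [d]. /p/ is a voiceless stop between vowels /i/ and /u/, so it voices to [b]. /iabotisortimdipu/ → iabodisortimdibu.
Rule 2 (nasal place assimilation): /m/ precedes the alveolar consonant /d/, so it assimilates in place to [n]. /iabodisortimdibu/ → iabodisortindibu.
Rule 3 (post-nasal voicing): no segment meets the environment; /iabodisortindibu/ is unchanged.
Rule 4 (intervocalic spirantization): /b/ is a stop between vowels /a/ and /o/, so it spirantizes to the fricative [v]. /d/ is a stop between vowels /o/ and /i/, so it spirantizes to the fricative [z]. /b/ is a stop between vowels /i/ and /u/, so it spirantizes to the fricative [v]. /iabodisortindibu/ → iavozisortindivu.

iavozisortindivu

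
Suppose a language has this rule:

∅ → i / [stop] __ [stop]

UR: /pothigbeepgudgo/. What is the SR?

/g/ and /b/ form a stop–stop cluster, so [i] is inserted between them.
/p/ and /g/ form a stop–stop cluster, so [i] is inserted between them.
/d/ and /g/ form a stop–stop cluster, so [i] is inserted between them.
Surface form: [pothigibeepigudigo].

pothigibeepigudigo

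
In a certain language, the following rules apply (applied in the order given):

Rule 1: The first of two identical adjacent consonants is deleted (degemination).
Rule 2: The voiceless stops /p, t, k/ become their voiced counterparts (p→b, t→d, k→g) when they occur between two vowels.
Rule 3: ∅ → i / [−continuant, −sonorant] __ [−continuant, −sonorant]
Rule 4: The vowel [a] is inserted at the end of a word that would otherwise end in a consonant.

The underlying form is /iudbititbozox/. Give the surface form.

Rule 1 (degemination): no segment meets the environment; /iudbititbozox/ is unchanged.
Rule 2 (intervocalic voicing): /t/ is a voiceless stop between vowels /i/ and /i/, so it voices to [d]. /iudbititbozox/ → iudbiditbozox.
Rule 3 (stop-cluster i-epenthesis): /d/ and /b/ form a stop–stop cluster, so [i] is inserted between them. /t/ and /b/ form a stop–stop cluster, so [i] is inserted between them. /iudbiditbozox/ → iudibiditibozox.
Rule 4 (final a-epenthesis): the form ends in the consonant /x/, so [a] is inserted word-finally. /iudibiditibozox/ → iudibiditibozoxa.

iudibiditibozoxa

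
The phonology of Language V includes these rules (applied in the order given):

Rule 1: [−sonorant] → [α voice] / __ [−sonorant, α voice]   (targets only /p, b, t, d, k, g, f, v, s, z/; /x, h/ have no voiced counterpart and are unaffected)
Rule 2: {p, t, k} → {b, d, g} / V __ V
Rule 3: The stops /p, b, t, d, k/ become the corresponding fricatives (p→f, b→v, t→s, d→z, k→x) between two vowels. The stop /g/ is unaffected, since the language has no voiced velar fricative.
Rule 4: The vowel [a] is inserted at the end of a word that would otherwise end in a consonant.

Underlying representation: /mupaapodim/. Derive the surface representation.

Rule 1 (regressive voicing assimilation): no segment meets the environment; /mupaapodim/ is unchanged.
Rule 2 (intervocalic voicing): /p/ is a voiceless stop between vowels /u/ and /a/, so it voices to [b]. /p/ is a voiceless stop between vowels /a/ and /o/, so it voices to [b]. /mupaapodim/ → mubaabodim.
Rule 3 (intervocalic spirantization): /b/ is a stop between vowels /u/ and /a/, so it spirantizes to the fricative [v]. /b/ is a stop between vowels /a/ and /o/, so it spirantizes to the fricative [v]. /d/ is a stop between vowels /o/ and /i/, so it spirantizes to the fricative [z]. /mubaabodim/ → muvaavozim.
Rule 4 (final a-epenthesis): the form ends in the consonant /m/, so [a] is inserted word-finally. /muvaavozim/ → muvaavozima.

muvaavozima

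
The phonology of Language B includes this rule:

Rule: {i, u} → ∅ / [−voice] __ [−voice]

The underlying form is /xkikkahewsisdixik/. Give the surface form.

/i/ is a high vowel flanked by voiceless consonants /k/ and /k/, so it deletes.
/i/ is a high vowel flanked by voiceless consonants /s/ and /s/, so it deletes.
/i/ is a high vowel flanked by voiceless consonants /x/ and /k/, so it deletes.
The other instance of /i/ does not occur in the required environment and remains unchanged.
Surface form: [xkkkahewssdixk].

xkkkahewssdixk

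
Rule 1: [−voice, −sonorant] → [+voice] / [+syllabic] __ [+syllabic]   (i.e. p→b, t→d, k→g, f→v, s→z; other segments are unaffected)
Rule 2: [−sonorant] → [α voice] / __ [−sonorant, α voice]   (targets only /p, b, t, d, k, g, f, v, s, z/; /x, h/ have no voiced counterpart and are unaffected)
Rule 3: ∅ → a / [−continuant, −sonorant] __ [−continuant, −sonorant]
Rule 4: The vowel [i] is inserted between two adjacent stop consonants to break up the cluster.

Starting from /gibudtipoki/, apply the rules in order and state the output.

gibutatibogi

Rule 1 (intervocalic voicing): /p/ is a voiceless obstruent between vowels /i/ and /o/, so it voices to [b]. /k/ is a voiceless obstruent between vowels /o/ and /i/, so it voices to [g]. /gibudtipoki/ → gibudtibogi.
Rule 2 (regressive voicing assimilation): /d/ precedes the voiceless obstruent /t/, so it devoices to [t] by assimilation. /gibudtibogi/ → gibuttibogi.
Rule 3 (stop-cluster a-epenthesis): /t/ and /t/ form a stop–stop cluster, so [a] is inserted between them. /gibuttibogi/ → gibutatibogi.
Rule 4 (stop-cluster i-epenthesis): no segment meets the environment; /gibutatibogi/ is unchanged.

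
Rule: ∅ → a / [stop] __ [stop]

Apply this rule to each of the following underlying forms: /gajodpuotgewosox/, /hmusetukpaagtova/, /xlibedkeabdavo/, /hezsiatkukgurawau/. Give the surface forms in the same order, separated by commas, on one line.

/gajodpuotgewosox/: /d/ and /p/ form a stop–stop cluster, so [a] is inserted between them. /t/ and /g/ form a stop–stop cluster, so [a] is inserted between them. → [gajodapuotagewosox].
/hmusetukpaagtova/: /k/ and /p/ form a stop–stop cluster, so [a] is inserted between them. /g/ and /t/ form a stop–stop cluster, so [a] is inserted between them. → [hmusetukapaagatova].
/xlibedkeabdavo/: /d/ and /k/ form a stop–stop cluster, so [a] is inserted between them. /b/ and /d/ form a stop–stop cluster, so [a] is inserted between them. → [xlibedakeabadavo].
/hezsiatkukgurawau/: /t/ and /k/ form a stop–stop cluster, so [a] is inserted between them. /k/ and /g/ form a stop–stop cluster, so [a] is inserted between them. → [hezsiatakukagurawau].

gajodapuotagewosox, hmusetukapaagatova, xlibedakeabadavo, hezsiatakukagurawau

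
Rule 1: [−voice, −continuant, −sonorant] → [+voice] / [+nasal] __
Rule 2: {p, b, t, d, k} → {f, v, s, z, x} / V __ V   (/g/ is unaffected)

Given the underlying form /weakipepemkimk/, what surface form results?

weaxifefemgimg

Rule 1 (post-nasal voicing): /k/ is a voiceless stop immediately after the nasal /m/, so it voices to [g]. /k/ is a voiceless stop immediately after the nasal /m/, so it voices to [g]. /weakipepemkimk/ → weakipepemgimg.
Rule 2 (intervocalic spirantization): /k/ is a stop between vowels /a/ and /i/, so it spirantizes to the fricative [x]. /p/ is a stop between vowels /i/ and /e/, so it spirantizes to the fricative [f]. /p/ is a stop between vowels /e/ and /e/, so it spirantizes to the fricative [f]. /weakipepemgimg/ → weaxifefemgimg.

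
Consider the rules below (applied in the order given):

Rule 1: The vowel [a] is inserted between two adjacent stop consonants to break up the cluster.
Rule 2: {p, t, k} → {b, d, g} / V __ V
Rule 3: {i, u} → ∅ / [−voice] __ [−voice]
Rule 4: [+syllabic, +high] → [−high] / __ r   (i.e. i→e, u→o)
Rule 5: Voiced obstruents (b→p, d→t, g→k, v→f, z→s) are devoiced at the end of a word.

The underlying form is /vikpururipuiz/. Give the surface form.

Rule 1 (stop-cluster a-epenthesis): /k/ and /p/ form a stop–stop cluster, so [a] is inserted between them. /vikpururipuiz/ → vikapururipuiz.
Rule 2 (intervocalic voicing): /k/ is a voiceless stop between vowels /i/ and /a/, so it voices to [g]. /p/ is a voiceless stop between vowels /a/ and /u/, so it voices to [b]. /p/ is a voiceless stop between vowels /i/ and /u/, so it voices to [b]. /vikapururipuiz/ → vigabururibuiz.
Rule 3 (high vowel syncope): no segment meets the environment; /vigabururibuiz/ is unchanged.
Rule 4 (pre-rhotic lowering): /u/ is a high vowel immediately before /r/, so it lowers to [o]. /u/ is a high vowel immediately before /r/, so it lowers to [o]. /vigabururibuiz/ → vigabororibuiz.
Rule 5 (final devoicing): /z/ is a voiced obstruent in word-final position, so it devoices to [s]. /vigabororibuiz/ → vigabororibuis.

vigabororibuis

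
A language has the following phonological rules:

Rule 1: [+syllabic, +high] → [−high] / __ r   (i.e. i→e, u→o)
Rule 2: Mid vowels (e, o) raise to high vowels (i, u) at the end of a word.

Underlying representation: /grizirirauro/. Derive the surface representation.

Rule 1 (pre-rhotic lowering): /i/ is a high vowel immediately before /r/, so it lowers to [e]. /i/ is a high vowel immediately before /r/, so it lowers to [e]. /u/ is a high vowel immediately before /r/, so it lowers to [o]. /grizirirauro/ → grizereraoro.
Rule 2 (final vowel raising): /o/ is a mid vowel in word-final position, so it raises to [u]. /grizereraoro/ → grizereraoru.

grizereraoru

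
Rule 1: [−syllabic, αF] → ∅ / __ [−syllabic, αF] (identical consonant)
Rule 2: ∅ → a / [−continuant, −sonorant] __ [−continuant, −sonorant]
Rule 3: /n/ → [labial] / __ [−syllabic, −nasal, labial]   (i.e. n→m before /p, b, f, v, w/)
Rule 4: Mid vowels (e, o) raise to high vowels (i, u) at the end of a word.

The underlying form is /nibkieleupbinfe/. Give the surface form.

Rule 1 (degemination): no segment meets the environment; /nibkieleupbinfe/ is unchanged.
Rule 2 (stop-cluster a-epenthesis): /b/ and /k/ form a stop–stop cluster, so [a] is inserted between them. /p/ and /b/ form a stop–stop cluster, so [a] is inserted between them. /nibkieleupbinfe/ → nibakieleupabinfe.
Rule 3 (nasal place assimilation): /n/ precedes the labial consonant /f/, so it assimilates in place to [m]. /nibakieleupabinfe/ → nibakieleupabimfe.
Rule 4 (final vowel raising): /e/ is a mid vowel in word-final position, so it raises to [i]. /nibakieleupabimfe/ → nibakieleupabimfi.

nibakieleupabimfi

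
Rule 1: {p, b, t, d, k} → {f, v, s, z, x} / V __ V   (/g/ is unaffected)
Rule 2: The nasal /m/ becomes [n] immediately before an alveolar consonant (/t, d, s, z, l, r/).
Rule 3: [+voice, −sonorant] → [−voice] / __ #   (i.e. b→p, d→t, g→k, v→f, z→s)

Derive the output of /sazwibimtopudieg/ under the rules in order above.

Rule 1 (intervocalic spirantization): /b/ is a stop between vowels /i/ and /i/, so it spirantizes to the fricative [v]. /p/ is a stop between vowels /o/ and /u/, so it spirantizes to the fricative [f]. /d/ is a stop between vowels /u/ and /i/, so it spirantizes to the fricative [z]. /sazwibimtopudieg/ → sazwivimtofuzieg.
Rule 2 (nasal place assimilation): /m/ precedes the alveolar consonant /t/, so it assimilates in place to [n]. /sazwivimtofuzieg/ → sazwivintofuzieg.
Rule 3 (final devoicing): /g/ is a voiced obstruent in word-final position, so it devoices to [k]. /sazwivintofuzieg/ → sazwivintofuziek.

sazwivintofuziek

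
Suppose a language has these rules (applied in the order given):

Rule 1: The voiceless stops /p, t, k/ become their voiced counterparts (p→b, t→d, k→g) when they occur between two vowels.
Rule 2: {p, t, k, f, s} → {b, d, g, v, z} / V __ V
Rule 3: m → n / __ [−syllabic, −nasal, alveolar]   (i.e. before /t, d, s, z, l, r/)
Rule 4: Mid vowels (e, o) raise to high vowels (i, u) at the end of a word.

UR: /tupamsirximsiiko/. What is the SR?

Rule 1 (intervocalic voicing): /p/ is a voiceless stop between vowels /u/ and /a/, so it voices to [b]. /k/ is a voiceless stop between vowels /i/ and /o/, so it voices to [g]. /tupamsirximsiiko/ → tubamsirximsiigo.
Rule 2 (intervocalic voicing): no segment meets the environment; /tubamsirximsiigo/ is unchanged.
Rule 3 (nasal place assimilation): /m/ precedes the alveolar consonant /s/, so it assimilates in place to [n]. /m/ precedes the alveolar consonant /s/, so it assimilates in place to [n]. /tubamsirximsiigo/ → tubansirxinsiigo.
Rule 4 (final vowel raising): /o/ is a mid vowel in word-final position, so it raises to [u]. /tubansirxinsiigo/ → tubansirxinsiigu.

tubansirxinsiigu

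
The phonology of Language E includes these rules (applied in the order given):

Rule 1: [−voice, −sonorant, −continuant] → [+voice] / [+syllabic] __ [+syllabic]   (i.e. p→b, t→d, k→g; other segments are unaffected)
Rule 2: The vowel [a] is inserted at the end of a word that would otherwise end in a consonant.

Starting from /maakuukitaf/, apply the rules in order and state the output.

maaguugidafa

Rule 1 (intervocalic voicing): /k/ is a voiceless stop between vowels /a/ and /u/, so it voices to [g]. /k/ is a voiceless stop between vowels /u/ and /i/, so it voices to [g]. /t/ is a voiceless stop between vowels /i/ and /a/, so it voices to [d]. /maakuukitaf/ → maaguugidaf.
Rule 2 (final a-epenthesis): the form ends in the consonant /f/, so [a] is inserted word-finally. /maaguugidaf/ → maaguugidafa.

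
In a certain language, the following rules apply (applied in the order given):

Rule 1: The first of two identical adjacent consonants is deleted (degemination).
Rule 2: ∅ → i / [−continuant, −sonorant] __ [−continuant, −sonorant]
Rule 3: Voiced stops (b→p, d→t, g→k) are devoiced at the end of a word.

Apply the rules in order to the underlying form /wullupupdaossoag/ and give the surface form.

wulupupidaosoak

Rule 1 (degemination): /ll/ is a geminate; the first /l/ deletes. /ss/ is a geminate; the first /s/ deletes. /wullupupdaossoag/ → wulupupdaosoag.
Rule 2 (stop-cluster i-epenthesis): /p/ and /d/ form a stop–stop cluster, so [i] is inserted between them. /wulupupdaosoag/ → wulupupidaosoag.
Rule 3 (final devoicing): /g/ is a voiced stop in word-final position, so it devoices to [k]. /wulupupidaosoag/ → wulupupidaosoak.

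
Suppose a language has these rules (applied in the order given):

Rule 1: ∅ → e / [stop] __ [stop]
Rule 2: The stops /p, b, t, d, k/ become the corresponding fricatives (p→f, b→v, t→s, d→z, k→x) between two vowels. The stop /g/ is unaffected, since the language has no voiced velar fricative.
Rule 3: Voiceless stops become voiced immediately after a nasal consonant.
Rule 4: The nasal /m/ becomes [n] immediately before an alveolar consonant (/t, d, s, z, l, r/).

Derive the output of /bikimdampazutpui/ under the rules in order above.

Rule 1 (stop-cluster e-epenthesis): /t/ and /p/ form a stop–stop cluster, so [e] is inserted between them. /bikimdampazutpui/ → bikimdampazutepui.
Rule 2 (intervocalic spirantization): /k/ is a stop between vowels /i/ and /i/, so it spirantizes to the fricative [x]. /t/ is a stop between vowels /u/ and /e/, so it spirantizes to the fricative [s]. /p/ is a stop between vowels /e/ and /u/, so it spirantizes to the fricative [f]. /bikimdampazutepui/ → biximdampazusefui.
Rule 3 (post-nasal voicing): /p/ is a voiceless stop immediately after the nasal /m/, so it voices to [b]. /biximdampazusefui/ → biximdambazusefui.
Rule 4 (nasal place assimilation): /m/ precedes the alveolar consonant /d/, so it assimilates in place to [n]. /biximdambazusefui/ → bixindambazusefui.

bixindambazusefui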